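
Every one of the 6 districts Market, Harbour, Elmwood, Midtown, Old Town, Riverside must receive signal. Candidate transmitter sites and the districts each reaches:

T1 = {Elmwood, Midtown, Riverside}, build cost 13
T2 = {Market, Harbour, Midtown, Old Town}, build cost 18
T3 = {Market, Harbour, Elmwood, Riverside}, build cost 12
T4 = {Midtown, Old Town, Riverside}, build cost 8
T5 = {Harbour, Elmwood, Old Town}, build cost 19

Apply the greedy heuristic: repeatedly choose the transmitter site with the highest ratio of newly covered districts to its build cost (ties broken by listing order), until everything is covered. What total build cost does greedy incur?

Pick 1: T4 adds 3 new (Midtown, Old Town, Riverside) at build cost 8 (ratio 3/8).
Pick 2: T3 adds 3 new (Market, Harbour, Elmwood) at build cost 12 (ratio 3/12).
Greedy total build cost: 8 + 12 = 20.

20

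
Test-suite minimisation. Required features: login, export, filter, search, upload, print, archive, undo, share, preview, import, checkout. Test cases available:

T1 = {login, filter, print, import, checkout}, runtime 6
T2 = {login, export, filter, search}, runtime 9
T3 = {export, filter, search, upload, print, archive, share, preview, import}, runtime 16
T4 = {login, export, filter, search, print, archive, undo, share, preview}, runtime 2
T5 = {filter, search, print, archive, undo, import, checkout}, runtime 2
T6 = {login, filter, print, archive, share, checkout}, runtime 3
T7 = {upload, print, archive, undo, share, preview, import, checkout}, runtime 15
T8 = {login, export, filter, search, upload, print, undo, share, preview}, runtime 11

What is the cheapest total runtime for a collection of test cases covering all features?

13

T5, T8 cover every feature at runtime 2 + 11 = 13.
Any cover uses at least 2 test cases; among all covering selections none totals below 13.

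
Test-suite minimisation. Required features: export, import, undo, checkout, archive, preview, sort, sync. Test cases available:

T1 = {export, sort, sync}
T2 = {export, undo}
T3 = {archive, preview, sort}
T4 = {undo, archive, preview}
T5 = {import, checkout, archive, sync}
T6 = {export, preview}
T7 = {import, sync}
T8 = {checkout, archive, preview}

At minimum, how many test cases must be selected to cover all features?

3

T1, T4, T5 together cover {export, import, undo, checkout, archive, preview, sort, sync} — every feature.
No 2 of the 8 test cases cover everything (all 28 pairs fall short), so 3 is minimum.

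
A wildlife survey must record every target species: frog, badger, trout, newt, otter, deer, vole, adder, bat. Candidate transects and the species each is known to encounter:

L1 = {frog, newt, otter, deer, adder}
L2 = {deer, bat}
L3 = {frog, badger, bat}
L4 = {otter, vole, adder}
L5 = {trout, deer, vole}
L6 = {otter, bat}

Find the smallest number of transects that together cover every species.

3

L1, L3, L5 together cover {frog, badger, trout, newt, otter, deer, vole, adder, bat} — every species.
No 2 of the 6 transects cover everything (all 15 pairs fall short), so 3 is minimum.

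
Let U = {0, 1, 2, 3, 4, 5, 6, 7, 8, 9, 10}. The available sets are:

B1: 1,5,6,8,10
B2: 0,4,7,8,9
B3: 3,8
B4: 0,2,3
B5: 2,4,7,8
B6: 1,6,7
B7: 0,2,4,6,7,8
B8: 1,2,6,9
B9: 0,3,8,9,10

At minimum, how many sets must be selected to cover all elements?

3

B1, B2, B4 together cover {0, 1, 2, 3, 4, 5, 6, 7, 8, 9, 10} — every element.
No 2 of the 9 sets cover everything (all 36 pairs fall short), so 3 is minimum.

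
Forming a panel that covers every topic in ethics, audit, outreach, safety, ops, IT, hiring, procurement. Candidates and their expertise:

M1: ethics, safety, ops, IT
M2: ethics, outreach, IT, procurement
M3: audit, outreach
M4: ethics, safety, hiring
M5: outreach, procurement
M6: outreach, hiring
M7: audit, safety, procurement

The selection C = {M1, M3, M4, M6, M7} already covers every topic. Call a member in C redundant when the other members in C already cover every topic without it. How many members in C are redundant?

Drop M1: ops, IT uncovered — not redundant.
Drop M3: the rest still cover every topic — redundant.
Drop M4: the rest still cover every topic — redundant.
Drop M6: the rest still cover every topic — redundant.
Drop M7: procurement uncovered — not redundant.
3 redundant: M3, M4, M6.

3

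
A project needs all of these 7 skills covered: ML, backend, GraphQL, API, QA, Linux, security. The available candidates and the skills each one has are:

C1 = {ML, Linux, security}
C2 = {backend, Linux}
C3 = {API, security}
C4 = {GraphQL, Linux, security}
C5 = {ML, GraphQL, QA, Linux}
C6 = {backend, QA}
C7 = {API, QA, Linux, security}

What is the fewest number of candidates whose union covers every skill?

C2, C3, C5 together cover {ML, backend, GraphQL, API, QA, Linux, security} — every skill.
No 2 of the 7 candidates cover everything (all 21 pairs fall short), so 3 is minimum.

3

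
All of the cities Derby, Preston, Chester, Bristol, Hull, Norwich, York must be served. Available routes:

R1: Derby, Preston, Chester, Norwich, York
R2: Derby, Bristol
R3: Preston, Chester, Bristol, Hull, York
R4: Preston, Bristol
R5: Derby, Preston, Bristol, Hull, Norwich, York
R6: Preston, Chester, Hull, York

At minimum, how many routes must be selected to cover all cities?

2

R1, R3 together cover {Derby, Preston, Chester, Bristol, Hull, Norwich, York} — every city.
No single route contains all 7 cities, so 2 is optimal.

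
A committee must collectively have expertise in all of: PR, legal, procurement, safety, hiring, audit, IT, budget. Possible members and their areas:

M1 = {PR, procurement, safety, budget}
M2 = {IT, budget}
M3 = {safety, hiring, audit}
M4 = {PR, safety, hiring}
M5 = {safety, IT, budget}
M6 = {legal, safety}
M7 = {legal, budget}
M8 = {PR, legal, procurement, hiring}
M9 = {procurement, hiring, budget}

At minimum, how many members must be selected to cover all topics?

3

M2, M3, M8 together cover {PR, legal, procurement, safety, hiring, audit, IT, budget} — every topic.
No 2 of the 9 members cover everything (all 36 pairs fall short), so 3 is minimum.
Greedy (largest uncovered first) would take M1, M3, M2, M6 — 4 members — but 3 suffice.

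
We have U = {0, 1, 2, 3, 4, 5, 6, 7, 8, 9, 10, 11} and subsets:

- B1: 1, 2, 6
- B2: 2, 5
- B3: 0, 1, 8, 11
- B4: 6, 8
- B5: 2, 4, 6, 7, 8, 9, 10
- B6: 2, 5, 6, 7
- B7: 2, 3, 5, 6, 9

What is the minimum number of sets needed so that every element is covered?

B3, B5, B7 together cover {0, 1, 2, 3, 4, 5, 6, 7, 8, 9, 10, 11} — every element.
No 2 of the 7 sets cover everything (all 21 pairs fall short), so 3 is minimum.

3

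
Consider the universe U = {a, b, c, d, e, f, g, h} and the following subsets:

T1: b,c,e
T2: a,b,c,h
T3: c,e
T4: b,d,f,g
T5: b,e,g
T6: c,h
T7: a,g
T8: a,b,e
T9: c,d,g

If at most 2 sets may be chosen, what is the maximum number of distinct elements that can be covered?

Choosing T2, T4 covers {a, b, c, d, f, g, h} — 7 elements.
No choice of 2 sets does better; here e is left uncovered.

7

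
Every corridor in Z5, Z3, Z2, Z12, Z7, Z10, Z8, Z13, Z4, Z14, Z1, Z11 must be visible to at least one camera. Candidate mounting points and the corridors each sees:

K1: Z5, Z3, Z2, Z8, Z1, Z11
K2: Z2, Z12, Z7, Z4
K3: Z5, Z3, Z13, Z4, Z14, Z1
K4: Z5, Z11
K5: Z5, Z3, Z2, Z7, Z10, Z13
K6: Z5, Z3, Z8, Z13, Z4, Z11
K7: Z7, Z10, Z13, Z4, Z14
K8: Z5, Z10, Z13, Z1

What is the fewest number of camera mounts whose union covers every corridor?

K1, K2, K7 together cover {Z5, Z3, Z2, Z12, Z7, Z10, Z8, Z13, Z4, Z14, Z1, Z11} — every corridor.
No 2 of the 8 camera mounts cover everything (all 28 pairs fall short), so 3 is minimum.

3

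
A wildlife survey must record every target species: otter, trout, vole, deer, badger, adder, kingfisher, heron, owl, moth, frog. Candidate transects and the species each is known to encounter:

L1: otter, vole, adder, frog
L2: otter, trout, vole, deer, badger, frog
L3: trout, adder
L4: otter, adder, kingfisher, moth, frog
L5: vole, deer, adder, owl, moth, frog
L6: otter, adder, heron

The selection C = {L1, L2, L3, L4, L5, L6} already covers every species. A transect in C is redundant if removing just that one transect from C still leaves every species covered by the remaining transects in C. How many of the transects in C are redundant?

2

Drop L1: the rest still cover every species — redundant.
Drop L2: badger uncovered — not redundant.
Drop L3: the rest still cover every species — redundant.
Drop L4: kingfisher uncovered — not redundant.
Drop L5: owl uncovered — not redundant.
Drop L6: heron uncovered — not redundant.
2 redundant: L1, L3.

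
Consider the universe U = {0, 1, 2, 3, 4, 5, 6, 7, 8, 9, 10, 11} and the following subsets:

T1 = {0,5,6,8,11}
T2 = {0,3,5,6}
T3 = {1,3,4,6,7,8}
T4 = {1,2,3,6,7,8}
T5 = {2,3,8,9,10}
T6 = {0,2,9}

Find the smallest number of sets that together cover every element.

3

T1, T3, T5 together cover {0, 1, 2, 3, 4, 5, 6, 7, 8, 9, 10, 11} — every element.
No 2 of the 6 sets cover everything (all 15 pairs fall short), so 3 is minimum.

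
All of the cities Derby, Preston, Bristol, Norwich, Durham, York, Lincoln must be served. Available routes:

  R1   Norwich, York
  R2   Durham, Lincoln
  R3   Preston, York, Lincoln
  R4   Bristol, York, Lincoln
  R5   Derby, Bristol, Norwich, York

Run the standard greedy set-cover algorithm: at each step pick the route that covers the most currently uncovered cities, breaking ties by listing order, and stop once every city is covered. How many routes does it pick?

Pick 1: R5 covers 4 new cities (Derby, Bristol, Norwich, York).
Pick 2: R2 covers 2 new cities (Durham, Lincoln).
Pick 3: R3 covers 1 new cities (Preston).
Greedy uses 3 routes.

3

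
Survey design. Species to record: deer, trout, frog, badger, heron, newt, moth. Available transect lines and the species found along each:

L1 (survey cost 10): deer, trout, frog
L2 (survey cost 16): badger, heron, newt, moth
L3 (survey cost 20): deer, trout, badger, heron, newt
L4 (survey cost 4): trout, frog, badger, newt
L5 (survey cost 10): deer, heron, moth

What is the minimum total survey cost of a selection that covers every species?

14

L4, L5 cover every species at survey cost 4 + 10 = 14.
Any cover uses at least 2 transects; among all covering selections none totals below 14.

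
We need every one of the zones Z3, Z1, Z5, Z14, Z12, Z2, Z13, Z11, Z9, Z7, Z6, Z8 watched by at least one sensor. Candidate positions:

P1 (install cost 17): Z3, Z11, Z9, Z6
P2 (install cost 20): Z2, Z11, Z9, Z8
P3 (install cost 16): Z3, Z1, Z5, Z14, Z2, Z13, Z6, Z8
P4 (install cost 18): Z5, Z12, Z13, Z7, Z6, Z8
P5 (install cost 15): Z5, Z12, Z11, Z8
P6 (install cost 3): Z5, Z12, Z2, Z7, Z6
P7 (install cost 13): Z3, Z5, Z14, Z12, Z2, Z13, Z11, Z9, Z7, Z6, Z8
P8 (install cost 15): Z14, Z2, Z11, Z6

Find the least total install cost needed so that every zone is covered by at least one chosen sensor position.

29

P3, P7 cover every zone at install cost 16 + 13 = 29.
Any cover uses at least 2 sensor positions; among all covering selections none totals below 29.
Greedy by coverage-per-install cost would pick P6, P7, P3 for 32 — worse than the optimum 29.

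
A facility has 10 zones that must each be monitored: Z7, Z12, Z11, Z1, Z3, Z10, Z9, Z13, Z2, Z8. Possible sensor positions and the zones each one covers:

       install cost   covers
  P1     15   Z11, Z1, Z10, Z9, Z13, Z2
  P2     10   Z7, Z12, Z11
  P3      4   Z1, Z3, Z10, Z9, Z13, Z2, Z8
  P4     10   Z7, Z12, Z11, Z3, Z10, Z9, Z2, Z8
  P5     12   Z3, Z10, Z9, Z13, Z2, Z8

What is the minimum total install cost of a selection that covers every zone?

14

P2, P3 cover every zone at install cost 10 + 4 = 14.
Any cover uses at least 2 sensor positions; among all covering selections none totals below 14.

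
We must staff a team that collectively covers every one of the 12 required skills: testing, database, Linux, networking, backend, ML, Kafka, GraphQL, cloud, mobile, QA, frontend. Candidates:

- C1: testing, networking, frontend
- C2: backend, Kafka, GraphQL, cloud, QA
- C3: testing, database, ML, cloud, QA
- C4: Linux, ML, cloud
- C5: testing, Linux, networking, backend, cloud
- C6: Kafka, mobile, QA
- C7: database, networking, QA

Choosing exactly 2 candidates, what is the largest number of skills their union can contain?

Choosing C1, C2 covers {testing, networking, backend, Kafka, GraphQL, cloud, QA, frontend} — 8 skills.
No choice of 2 candidates does better; here database, Linux, ML, mobile are left uncovered.

8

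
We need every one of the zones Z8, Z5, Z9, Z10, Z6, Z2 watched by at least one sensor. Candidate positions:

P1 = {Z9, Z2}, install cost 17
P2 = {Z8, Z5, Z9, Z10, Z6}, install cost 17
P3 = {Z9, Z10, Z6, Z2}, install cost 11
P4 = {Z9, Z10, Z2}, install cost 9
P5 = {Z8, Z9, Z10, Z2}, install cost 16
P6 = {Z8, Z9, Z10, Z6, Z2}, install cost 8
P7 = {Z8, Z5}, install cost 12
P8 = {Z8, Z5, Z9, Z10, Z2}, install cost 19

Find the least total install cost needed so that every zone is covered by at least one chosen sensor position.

P6, P7 cover every zone at install cost 8 + 12 = 20.
Any cover uses at least 2 sensor positions; among all covering selections none totals below 20.

20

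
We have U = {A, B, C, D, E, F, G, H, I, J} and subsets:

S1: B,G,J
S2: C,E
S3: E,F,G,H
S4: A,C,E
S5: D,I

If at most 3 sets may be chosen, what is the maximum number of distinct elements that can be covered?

8

Choosing S1, S3, S4 covers {A, B, C, E, F, G, H, J} — 8 elements.
No choice of 3 sets does better; here D, I are left uncovered.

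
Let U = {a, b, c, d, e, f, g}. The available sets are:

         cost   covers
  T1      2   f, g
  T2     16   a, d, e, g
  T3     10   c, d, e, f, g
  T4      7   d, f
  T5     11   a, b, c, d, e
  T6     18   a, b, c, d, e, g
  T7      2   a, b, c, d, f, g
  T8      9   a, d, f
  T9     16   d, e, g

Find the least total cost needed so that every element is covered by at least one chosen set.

T3, T7 cover every element at cost 10 + 2 = 12.
Any cover uses at least 2 sets; among all covering selections none totals below 12.

12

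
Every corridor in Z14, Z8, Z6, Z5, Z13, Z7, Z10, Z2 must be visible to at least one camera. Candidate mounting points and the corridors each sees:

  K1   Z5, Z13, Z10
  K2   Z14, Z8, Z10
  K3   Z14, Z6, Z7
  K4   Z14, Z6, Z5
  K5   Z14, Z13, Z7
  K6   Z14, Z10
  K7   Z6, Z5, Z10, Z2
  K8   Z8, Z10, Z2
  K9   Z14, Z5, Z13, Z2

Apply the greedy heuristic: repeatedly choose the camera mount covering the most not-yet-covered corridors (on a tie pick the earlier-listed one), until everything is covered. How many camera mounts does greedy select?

3

Pick 1: K7 covers 4 new corridors (Z6, Z5, Z10, Z2).
Pick 2: K5 covers 3 new corridors (Z14, Z13, Z7).
Pick 3: K2 covers 1 new corridors (Z8).
Greedy uses 3 camera mounts.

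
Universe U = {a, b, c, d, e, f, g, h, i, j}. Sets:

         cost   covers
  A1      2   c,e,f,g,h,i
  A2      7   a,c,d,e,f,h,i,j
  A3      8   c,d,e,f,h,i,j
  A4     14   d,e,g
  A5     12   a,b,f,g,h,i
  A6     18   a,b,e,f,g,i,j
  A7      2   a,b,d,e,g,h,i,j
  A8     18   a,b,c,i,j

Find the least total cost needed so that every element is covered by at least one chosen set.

A1, A7 cover every element at cost 2 + 2 = 4.
Any cover uses at least 2 sets; among all covering selections none totals below 4.

4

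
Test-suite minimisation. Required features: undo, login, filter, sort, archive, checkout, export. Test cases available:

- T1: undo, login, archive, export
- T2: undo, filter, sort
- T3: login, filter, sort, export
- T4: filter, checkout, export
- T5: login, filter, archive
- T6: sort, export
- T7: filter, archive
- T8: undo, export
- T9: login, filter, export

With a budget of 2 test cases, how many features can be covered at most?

Choosing T1, T2 covers {undo, login, filter, sort, archive, export} — 6 features.
No choice of 2 test cases does better; here checkout is left uncovered.

6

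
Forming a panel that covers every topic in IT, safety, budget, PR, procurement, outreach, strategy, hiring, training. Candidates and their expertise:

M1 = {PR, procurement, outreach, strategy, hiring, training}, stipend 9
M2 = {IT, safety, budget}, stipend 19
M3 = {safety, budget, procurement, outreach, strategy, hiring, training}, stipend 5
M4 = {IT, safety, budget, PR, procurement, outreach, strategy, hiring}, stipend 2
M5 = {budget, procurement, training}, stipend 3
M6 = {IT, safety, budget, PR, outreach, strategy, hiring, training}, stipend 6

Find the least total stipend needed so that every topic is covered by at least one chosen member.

M4, M5 cover every topic at stipend 2 + 3 = 5.
Any cover uses at least 2 members; among all covering selections none totals below 5.

5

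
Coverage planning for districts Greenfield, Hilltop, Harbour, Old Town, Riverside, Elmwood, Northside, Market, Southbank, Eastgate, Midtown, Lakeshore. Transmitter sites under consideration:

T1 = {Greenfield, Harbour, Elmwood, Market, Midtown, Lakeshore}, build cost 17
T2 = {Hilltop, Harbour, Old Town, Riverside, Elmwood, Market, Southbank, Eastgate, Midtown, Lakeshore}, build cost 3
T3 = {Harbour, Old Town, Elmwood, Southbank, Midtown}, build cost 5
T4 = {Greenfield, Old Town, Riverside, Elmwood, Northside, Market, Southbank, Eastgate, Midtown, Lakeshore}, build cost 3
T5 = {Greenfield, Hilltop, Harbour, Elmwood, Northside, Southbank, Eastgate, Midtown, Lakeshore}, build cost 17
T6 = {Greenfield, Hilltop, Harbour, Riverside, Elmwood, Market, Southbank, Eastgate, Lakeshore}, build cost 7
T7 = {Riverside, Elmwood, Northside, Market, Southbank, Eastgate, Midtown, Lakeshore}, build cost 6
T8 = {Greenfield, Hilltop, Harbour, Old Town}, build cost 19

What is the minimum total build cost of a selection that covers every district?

T2, T4 cover every district at build cost 3 + 3 = 6.
Any cover uses at least 2 transmitter sites; among all covering selections none totals below 6.

6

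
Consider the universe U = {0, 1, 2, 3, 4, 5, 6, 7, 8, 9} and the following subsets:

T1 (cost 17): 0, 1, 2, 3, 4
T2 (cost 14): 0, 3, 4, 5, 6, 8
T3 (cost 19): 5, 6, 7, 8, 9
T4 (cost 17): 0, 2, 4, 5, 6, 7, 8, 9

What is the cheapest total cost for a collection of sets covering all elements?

T1, T4 cover every element at cost 17 + 17 = 34.
Any cover uses at least 2 sets; among all covering selections none totals below 34.

34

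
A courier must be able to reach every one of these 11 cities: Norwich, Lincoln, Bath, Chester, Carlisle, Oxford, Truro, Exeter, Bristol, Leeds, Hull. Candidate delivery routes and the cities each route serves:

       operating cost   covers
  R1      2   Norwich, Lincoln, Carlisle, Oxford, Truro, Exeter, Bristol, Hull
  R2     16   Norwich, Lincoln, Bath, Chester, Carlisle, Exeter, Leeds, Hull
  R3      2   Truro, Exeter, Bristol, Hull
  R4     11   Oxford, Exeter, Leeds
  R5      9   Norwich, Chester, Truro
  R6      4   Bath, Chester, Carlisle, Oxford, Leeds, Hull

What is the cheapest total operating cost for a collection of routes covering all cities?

6

R1, R6 cover every city at operating cost 2 + 4 = 6.
Any cover uses at least 2 routes; among all covering selections none totals below 6.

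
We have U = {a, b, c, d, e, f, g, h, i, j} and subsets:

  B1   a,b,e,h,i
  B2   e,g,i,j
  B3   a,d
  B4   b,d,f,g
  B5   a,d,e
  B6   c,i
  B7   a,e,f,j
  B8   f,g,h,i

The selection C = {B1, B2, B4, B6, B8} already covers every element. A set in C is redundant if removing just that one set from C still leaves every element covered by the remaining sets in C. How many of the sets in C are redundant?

1

Drop B1: a uncovered — not redundant.
Drop B2: j uncovered — not redundant.
Drop B4: d uncovered — not redundant.
Drop B6: c uncovered — not redundant.
Drop B8: the rest still cover every element — redundant.
1 redundant: B8.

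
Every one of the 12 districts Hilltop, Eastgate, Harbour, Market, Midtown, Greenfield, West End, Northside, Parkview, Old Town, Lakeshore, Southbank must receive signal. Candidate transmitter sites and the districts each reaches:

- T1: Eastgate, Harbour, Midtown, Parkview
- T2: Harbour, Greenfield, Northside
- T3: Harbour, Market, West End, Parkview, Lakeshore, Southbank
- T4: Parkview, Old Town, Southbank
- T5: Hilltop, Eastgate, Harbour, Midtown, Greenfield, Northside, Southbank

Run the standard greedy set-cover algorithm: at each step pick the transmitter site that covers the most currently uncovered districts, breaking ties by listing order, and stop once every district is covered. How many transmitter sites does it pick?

3

Pick 1: T5 covers 7 new districts (Hilltop, Eastgate, Harbour, Midtown, Greenfield, Northside, Southbank).
Pick 2: T3 covers 4 new districts (Market, West End, Parkview, Lakeshore).
Pick 3: T4 covers 1 new districts (Old Town).
Greedy uses 3 transmitter sites.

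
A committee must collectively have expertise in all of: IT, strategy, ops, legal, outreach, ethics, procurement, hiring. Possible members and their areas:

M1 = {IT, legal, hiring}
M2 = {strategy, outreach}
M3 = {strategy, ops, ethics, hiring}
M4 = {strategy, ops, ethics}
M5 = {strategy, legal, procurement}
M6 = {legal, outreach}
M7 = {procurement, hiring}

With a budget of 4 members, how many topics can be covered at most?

8

Choosing M1, M2, M3, M5 covers {IT, strategy, ops, legal, outreach, ethics, procurement, hiring} — 8 topics.
That is all 8 topics.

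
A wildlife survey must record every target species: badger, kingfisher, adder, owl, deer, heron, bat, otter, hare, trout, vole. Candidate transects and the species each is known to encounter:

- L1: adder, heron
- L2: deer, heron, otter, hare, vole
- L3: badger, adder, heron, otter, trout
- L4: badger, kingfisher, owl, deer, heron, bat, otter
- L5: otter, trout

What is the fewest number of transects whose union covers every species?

L2, L3, L4 together cover {badger, kingfisher, adder, owl, deer, heron, bat, otter, hare, trout, vole} — every species.
No 2 of the 5 transects cover everything (all 10 pairs fall short), so 3 is minimum.

3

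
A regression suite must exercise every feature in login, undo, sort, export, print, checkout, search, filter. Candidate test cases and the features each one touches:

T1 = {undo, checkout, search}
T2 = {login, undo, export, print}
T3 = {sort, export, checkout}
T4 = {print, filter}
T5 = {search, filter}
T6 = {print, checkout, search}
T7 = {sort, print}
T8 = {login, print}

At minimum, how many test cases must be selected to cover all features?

3

T2, T3, T5 together cover {login, undo, sort, export, print, checkout, search, filter} — every feature.
No 2 of the 8 test cases cover everything (all 28 pairs fall short), so 3 is minimum.
Greedy (largest uncovered first) would take T2, T1, T3, T4 — 4 test cases — but 3 suffice.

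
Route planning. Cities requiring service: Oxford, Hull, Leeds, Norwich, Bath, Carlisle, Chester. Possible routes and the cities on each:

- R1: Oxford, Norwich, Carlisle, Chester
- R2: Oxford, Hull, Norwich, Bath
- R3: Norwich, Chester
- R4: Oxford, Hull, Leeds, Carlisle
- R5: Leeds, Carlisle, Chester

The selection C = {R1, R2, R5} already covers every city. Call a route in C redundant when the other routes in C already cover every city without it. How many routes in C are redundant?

1

Drop R1: the rest still cover every city — redundant.
Drop R2: Hull, Bath uncovered — not redundant.
Drop R5: Leeds uncovered — not redundant.
1 redundant: R1.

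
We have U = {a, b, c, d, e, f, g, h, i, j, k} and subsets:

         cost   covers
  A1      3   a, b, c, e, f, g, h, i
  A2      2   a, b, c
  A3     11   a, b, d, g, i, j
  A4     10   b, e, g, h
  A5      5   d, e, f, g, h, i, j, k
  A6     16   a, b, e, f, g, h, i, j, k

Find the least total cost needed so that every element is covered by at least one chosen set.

7

A2, A5 cover every element at cost 2 + 5 = 7.
Any cover uses at least 2 sets; among all covering selections none totals below 7.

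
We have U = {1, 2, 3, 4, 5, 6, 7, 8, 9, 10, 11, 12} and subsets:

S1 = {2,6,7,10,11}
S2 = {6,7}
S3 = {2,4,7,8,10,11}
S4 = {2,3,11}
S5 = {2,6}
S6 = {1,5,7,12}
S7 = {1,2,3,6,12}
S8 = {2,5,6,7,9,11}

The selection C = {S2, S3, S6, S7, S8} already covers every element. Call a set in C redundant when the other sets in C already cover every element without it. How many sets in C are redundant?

Drop S2: the rest still cover every element — redundant.
Drop S3: 4, 8, 10 uncovered — not redundant.
Drop S6: the rest still cover every element — redundant.
Drop S7: 3 uncovered — not redundant.
Drop S8: 9 uncovered — not redundant.
2 redundant: S2, S6.

2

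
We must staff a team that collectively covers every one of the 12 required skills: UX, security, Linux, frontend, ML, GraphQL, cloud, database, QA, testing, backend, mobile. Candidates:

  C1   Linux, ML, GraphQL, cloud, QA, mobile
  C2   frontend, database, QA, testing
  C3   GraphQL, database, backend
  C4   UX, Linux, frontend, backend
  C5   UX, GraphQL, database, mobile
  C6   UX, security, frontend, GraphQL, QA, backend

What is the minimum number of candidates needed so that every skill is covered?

3

C1, C2, C6 together cover {UX, security, Linux, frontend, ML, GraphQL, cloud, database, QA, testing, backend, mobile} — every skill.
No 2 of the 6 candidates cover everything (all 15 pairs fall short), so 3 is minimum.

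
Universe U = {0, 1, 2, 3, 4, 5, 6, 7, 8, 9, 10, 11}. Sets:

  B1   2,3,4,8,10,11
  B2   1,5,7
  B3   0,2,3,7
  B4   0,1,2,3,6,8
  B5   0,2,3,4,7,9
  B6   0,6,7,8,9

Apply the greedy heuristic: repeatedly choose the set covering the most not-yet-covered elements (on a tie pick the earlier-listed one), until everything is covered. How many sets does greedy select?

Pick 1: B1 covers 6 new elements (2, 3, 4, 8, 10, 11).
Pick 2: B6 covers 4 new elements (0, 6, 7, 9).
Pick 3: B2 covers 2 new elements (1, 5).
Greedy uses 3 sets.

3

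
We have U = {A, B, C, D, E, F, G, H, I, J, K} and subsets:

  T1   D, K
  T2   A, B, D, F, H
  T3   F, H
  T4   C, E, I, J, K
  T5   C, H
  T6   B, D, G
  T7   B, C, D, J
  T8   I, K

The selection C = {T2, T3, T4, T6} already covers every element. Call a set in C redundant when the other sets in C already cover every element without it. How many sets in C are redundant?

Drop T2: A uncovered — not redundant.
Drop T3: the rest still cover every element — redundant.
Drop T4: C, E, I, J, … uncovered — not redundant.
Drop T6: G uncovered — not redundant.
1 redundant: T3.

1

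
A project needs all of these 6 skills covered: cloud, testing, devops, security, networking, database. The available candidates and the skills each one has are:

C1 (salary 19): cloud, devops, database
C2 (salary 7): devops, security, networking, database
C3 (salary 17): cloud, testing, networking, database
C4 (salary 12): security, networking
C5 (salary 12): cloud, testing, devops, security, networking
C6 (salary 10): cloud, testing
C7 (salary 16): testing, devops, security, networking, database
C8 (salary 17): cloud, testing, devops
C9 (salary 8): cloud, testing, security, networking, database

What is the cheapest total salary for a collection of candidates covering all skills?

C2, C9 cover every skill at salary 7 + 8 = 15.
Any cover uses at least 2 candidates; among all covering selections none totals below 15.

15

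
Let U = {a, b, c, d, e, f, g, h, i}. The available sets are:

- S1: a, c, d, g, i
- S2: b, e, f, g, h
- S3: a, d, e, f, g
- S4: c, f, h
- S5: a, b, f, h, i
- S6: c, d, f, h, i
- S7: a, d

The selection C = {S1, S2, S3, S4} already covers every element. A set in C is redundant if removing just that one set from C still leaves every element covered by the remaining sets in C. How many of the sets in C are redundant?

2

Drop S1: i uncovered — not redundant.
Drop S2: b uncovered — not redundant.
Drop S3: the rest still cover every element — redundant.
Drop S4: the rest still cover every element — redundant.
2 redundant: S3, S4.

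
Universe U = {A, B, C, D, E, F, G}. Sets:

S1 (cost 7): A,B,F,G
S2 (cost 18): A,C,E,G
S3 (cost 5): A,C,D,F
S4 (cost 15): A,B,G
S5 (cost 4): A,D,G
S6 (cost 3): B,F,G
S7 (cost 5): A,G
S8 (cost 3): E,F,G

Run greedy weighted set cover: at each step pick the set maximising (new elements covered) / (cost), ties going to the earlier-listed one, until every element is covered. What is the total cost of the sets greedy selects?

11

Pick 1: S6 adds 3 new (B, F, G) at cost 3 (ratio 3/3).
Pick 2: S3 adds 3 new (A, C, D) at cost 5 (ratio 3/5).
Pick 3: S8 adds 1 new (E) at cost 3 (ratio 1/3).
Greedy total cost: 3 + 5 + 3 = 11.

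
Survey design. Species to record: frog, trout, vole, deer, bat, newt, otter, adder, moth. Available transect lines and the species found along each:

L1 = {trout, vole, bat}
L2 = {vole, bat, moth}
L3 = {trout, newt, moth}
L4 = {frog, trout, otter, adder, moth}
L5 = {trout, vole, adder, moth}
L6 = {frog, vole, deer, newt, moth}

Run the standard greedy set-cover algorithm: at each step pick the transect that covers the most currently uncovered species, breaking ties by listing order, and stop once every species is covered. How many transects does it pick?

Pick 1: L4 covers 5 new species (frog, trout, otter, adder, moth).
Pick 2: L6 covers 3 new species (vole, deer, newt).
Pick 3: L1 covers 1 new species (bat).
Greedy uses 3 transects.

3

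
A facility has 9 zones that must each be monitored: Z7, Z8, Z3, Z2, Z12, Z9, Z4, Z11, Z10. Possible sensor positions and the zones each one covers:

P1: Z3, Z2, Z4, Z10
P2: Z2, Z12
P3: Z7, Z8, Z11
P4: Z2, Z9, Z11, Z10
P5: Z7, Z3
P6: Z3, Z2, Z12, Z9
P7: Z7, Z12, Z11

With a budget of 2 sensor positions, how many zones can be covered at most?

7

Choosing P1, P3 covers {Z7, Z8, Z3, Z2, Z4, Z11, Z10} — 7 zones.
No choice of 2 sensor positions does better; here Z12, Z9 are left uncovered.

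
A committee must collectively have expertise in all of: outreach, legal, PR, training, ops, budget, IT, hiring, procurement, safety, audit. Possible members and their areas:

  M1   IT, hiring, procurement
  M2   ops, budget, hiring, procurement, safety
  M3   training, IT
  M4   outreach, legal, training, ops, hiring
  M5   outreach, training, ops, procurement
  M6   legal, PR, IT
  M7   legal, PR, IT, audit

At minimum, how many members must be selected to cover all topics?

M2, M4, M7 together cover {outreach, legal, PR, training, ops, budget, IT, hiring, procurement, safety, audit} — every topic.
No 2 of the 7 members cover everything (all 21 pairs fall short), so 3 is minimum.

3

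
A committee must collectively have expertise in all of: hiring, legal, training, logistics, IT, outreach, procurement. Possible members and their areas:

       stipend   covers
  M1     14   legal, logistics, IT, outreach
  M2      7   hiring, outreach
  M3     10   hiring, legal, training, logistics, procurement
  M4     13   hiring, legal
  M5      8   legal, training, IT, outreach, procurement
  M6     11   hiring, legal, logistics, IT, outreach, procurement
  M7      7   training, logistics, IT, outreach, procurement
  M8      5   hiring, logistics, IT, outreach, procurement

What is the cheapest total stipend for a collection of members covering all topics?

M5, M8 cover every topic at stipend 8 + 5 = 13.
Any cover uses at least 2 members; among all covering selections none totals below 13.

13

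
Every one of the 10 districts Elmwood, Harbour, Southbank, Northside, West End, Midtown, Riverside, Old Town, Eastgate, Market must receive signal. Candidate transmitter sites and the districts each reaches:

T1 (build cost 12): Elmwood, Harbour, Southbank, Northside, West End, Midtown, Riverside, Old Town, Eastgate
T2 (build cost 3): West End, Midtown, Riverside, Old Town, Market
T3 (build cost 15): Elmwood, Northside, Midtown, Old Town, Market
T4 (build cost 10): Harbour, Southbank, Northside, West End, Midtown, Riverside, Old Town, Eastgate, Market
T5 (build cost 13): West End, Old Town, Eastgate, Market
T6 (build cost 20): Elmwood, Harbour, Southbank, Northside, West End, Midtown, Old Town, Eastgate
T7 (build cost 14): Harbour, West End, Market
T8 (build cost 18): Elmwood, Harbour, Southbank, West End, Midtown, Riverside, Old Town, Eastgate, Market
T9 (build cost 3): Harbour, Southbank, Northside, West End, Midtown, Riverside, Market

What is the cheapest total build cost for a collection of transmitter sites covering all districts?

15

T1, T2 cover every district at build cost 12 + 3 = 15.
Any cover uses at least 2 transmitter sites; among all covering selections none totals below 15.
Greedy by coverage-per-build cost would pick T9, T2, T1 for 18 — worse than the optimum 15.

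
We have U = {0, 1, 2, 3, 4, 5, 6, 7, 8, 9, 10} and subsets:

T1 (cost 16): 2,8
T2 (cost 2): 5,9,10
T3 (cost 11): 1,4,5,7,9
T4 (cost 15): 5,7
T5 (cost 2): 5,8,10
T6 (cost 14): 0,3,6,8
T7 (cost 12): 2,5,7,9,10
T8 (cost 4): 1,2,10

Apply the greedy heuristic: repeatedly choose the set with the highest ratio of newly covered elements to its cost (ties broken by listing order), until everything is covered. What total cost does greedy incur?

33

Pick 1: T2 adds 3 new (5, 9, 10) at cost 2 (ratio 3/2).
Pick 2: T5 adds 1 new (8) at cost 2 (ratio 1/2).
Pick 3: T8 adds 2 new (1, 2) at cost 4 (ratio 2/4).
Pick 4: T6 adds 3 new (0, 3, 6) at cost 14 (ratio 3/14).
Pick 5: T3 adds 2 new (4, 7) at cost 11 (ratio 2/11).
Greedy total cost: 2 + 2 + 4 + 14 + 11 = 33. (The true optimum is 29, so greedy overshoots here.)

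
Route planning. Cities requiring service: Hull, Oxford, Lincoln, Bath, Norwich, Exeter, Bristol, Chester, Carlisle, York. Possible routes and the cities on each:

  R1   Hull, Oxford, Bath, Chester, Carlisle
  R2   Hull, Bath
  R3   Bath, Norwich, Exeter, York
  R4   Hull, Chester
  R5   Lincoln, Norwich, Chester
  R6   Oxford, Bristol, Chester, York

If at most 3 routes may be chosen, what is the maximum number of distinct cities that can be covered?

9

Choosing R1, R3, R5 covers {Hull, Oxford, Lincoln, Bath, Norwich, Exeter, Chester, Carlisle, York} — 9 cities.
No choice of 3 routes does better; here Bristol is left uncovered.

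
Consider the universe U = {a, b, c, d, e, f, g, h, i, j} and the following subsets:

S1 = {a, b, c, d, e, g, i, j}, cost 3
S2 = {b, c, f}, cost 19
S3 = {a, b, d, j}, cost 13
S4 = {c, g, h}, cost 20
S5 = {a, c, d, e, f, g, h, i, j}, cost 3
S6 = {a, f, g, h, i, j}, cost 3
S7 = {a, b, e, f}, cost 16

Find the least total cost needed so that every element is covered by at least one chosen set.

6

S1, S5 cover every element at cost 3 + 3 = 6.
Any cover uses at least 2 sets; among all covering selections none totals below 6.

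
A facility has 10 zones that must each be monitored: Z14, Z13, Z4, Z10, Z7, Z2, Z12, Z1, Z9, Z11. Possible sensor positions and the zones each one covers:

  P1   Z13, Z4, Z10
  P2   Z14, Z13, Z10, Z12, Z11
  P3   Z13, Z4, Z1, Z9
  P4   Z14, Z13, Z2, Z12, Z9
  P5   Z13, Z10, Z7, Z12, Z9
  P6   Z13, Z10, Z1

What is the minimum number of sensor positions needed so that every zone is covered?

P2, P3, P4, P5 together cover {Z14, Z13, Z4, Z10, Z7, Z2, Z12, Z1, Z9, Z11} — every zone.
No 3 of the 6 sensor positions cover everything (all 20 triples fall short), so 4 is minimum.

4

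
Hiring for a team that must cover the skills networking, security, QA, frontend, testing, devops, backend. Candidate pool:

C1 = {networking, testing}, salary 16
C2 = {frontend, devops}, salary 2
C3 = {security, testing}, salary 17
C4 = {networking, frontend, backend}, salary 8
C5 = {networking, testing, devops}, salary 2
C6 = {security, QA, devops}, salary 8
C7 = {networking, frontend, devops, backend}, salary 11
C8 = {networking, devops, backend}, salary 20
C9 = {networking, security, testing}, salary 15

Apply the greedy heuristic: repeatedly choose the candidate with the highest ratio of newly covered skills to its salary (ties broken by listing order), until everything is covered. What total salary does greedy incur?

20

Pick 1: C5 adds 3 new (networking, testing, devops) at salary 2 (ratio 3/2).
Pick 2: C2 adds 1 new (frontend) at salary 2 (ratio 1/2).
Pick 3: C6 adds 2 new (security, QA) at salary 8 (ratio 2/8).
Pick 4: C4 adds 1 new (backend) at salary 8 (ratio 1/8).
Greedy total salary: 2 + 2 + 8 + 8 = 20. (The true optimum is 18, so greedy overshoots here.)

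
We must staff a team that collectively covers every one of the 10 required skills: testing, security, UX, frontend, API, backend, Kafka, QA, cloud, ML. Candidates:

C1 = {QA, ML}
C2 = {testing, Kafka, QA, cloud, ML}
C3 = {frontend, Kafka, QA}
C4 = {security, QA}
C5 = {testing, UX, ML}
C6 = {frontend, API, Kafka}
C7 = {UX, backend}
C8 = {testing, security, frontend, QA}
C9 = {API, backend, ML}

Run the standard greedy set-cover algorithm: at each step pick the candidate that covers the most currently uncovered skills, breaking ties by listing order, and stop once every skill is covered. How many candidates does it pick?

4

Pick 1: C2 covers 5 new skills (testing, Kafka, QA, cloud, ML).
Pick 2: C6 covers 2 new skills (frontend, API).
Pick 3: C7 covers 2 new skills (UX, backend).
Pick 4: C4 covers 1 new skills (security).
Greedy uses 4 candidates.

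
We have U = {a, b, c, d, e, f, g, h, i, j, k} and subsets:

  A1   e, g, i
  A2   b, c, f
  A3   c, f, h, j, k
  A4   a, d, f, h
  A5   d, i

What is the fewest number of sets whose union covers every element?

A1, A2, A3, A4 together cover {a, b, c, d, e, f, g, h, i, j, k} — every element.
No 3 of the 5 sets cover everything (all 10 triples fall short), so 4 is minimum.

4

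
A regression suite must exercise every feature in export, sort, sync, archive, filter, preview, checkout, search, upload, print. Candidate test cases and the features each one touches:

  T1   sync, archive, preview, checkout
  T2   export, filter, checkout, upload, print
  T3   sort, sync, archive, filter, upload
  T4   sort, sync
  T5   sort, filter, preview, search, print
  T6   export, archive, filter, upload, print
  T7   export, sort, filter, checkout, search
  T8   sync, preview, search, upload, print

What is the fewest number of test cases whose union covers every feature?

T1, T2, T5 together cover {export, sort, sync, archive, filter, preview, checkout, search, upload, print} — every feature.
No 2 of the 8 test cases cover everything (all 28 pairs fall short), so 3 is minimum.

3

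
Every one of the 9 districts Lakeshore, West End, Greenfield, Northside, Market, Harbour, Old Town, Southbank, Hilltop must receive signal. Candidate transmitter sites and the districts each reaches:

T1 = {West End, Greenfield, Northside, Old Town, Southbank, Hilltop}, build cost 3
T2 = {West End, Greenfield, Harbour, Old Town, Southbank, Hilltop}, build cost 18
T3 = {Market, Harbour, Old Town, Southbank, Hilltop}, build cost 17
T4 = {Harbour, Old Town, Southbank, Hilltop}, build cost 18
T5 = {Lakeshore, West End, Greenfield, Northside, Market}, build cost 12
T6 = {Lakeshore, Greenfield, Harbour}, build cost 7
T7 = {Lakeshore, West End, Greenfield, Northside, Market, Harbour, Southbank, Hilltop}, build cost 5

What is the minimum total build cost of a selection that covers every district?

8

T1, T7 cover every district at build cost 3 + 5 = 8.
Any cover uses at least 2 transmitter sites; among all covering selections none totals below 8.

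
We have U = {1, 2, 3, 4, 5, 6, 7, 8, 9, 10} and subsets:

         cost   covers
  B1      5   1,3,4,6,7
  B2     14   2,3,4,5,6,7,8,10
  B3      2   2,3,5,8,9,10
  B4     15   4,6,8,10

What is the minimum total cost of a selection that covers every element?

B1, B3 cover every element at cost 5 + 2 = 7.
Any cover uses at least 2 sets; among all covering selections none totals below 7.

7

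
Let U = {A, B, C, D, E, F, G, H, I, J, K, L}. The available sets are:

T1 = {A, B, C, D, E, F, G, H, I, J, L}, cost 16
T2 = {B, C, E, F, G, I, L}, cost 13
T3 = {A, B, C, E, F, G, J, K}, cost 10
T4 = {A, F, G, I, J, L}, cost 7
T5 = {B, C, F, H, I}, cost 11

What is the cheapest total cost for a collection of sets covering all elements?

T1, T3 cover every element at cost 16 + 10 = 26.
Any cover uses at least 2 sets; among all covering selections none totals below 26.
Greedy by coverage-per-cost would pick T4, T3, T1 for 33 — worse than the optimum 26.

26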